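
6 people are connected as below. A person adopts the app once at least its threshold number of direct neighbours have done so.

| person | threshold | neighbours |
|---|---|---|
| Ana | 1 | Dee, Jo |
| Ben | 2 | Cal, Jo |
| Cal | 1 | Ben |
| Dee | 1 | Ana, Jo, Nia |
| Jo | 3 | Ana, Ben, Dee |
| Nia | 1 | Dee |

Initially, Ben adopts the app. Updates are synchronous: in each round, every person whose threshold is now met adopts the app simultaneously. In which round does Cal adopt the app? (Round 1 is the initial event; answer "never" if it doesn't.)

Round 1 — Ben adopts the app (initial).
Round 2 — checking thresholds:
  Cal: 1 of 1 neighbours ≥ 1, adopts the app.
  Jo: 1 of 3 neighbours < 3, below threshold.
Round 3 — no new adoptions; cascade stops.

2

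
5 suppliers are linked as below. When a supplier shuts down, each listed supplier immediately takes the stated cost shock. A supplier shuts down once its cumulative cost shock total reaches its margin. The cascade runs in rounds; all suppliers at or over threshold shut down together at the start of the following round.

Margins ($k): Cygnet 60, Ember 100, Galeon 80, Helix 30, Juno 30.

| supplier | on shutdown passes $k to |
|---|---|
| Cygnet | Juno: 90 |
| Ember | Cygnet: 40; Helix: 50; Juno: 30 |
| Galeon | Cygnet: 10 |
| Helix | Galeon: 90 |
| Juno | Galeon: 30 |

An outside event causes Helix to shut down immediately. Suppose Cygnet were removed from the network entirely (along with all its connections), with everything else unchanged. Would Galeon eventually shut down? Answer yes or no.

With Cygnet removed:
Round 1 — Helix shuts down (initial).
  Galeon: +90 → 90 ≥ 80
Round 2 — Galeon shuts down.
No further shutdowns.

yes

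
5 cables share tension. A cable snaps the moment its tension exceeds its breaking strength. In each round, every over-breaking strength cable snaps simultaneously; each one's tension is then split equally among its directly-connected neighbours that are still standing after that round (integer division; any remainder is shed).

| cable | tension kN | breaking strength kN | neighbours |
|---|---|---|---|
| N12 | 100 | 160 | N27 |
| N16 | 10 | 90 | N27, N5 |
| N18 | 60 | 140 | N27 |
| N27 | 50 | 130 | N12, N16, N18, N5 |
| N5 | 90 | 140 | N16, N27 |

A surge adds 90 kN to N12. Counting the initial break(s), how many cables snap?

Round 1 — N12 at 190 > 160. N12 snaps.
  N12 sheds 190 kN to N27: 190 each.
    N27: 50+190 = 240 > 130
Round 2 — N27 snaps.
  N27 sheds 240 kN to N16, N18, N5: 80 each.
    N16: 10+80 = 90 ≤ 90
    N18: 60+80 = 140 ≤ 140
    N5: 90+80 = 170 > 140
Round 3 — N5 snaps.
  N5 sheds 170 kN to N16: 170 each.
    N16: 90+170 = 260 > 90
Round 4 — N16 snaps.
  N16 sheds 260 kN: no online neighbours, lost.
No further breaks.

4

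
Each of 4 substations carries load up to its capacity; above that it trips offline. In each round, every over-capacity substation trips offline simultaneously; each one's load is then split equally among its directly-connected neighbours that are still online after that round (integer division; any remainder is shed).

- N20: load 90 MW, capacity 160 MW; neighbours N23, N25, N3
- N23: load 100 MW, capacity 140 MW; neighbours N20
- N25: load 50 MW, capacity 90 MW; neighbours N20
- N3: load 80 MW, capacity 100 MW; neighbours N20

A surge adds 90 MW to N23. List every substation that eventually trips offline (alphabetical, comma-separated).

Round 1 — N23 at 190 > 140. N23 trips offline.
  N23 sheds 190 MW to N20: 190 each.
    N20: 90+190 = 280 > 160
Round 2 — N20 trips offline.
  N20 sheds 280 MW to N25, N3: 140 each.
    N25: 50+140 = 190 > 90
    N3: 80+140 = 220 > 100
Round 3 — N25, N3 trip offline.
  N25 sheds 190 MW: no online neighbours, lost.
  N3 sheds 220 MW: no online neighbours, lost.
No further trips.

N20, N23, N25, N3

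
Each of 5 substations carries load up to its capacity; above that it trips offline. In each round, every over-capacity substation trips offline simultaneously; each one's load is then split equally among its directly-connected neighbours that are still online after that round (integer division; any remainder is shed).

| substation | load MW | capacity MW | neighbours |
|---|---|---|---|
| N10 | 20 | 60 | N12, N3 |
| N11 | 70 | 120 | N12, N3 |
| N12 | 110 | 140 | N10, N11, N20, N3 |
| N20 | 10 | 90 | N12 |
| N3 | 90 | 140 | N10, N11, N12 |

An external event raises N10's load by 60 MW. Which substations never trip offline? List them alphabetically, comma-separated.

Round 1 — N10 at 80 > 60. N10 trips offline.
  N10 sheds 80 MW to N12, N3: 40 each.
    N12: 110+40 = 150 > 140
    N3: 90+40 = 130 ≤ 140
Round 2 — N12 trips offline.
  N12 sheds 150 MW to N11, N20, N3: 50 each.
    N11: 70+50 = 120 ≤ 120
    N20: 10+50 = 60 ≤ 90
    N3: 130+50 = 180 > 140
Round 3 — N3 trips offline.
  N3 sheds 180 MW to N11: 180 each.
    N11: 120+180 = 300 > 120
Round 4 — N11 trips offline.
  N11 sheds 300 MW: no online neighbours, lost.
No further trips.

N20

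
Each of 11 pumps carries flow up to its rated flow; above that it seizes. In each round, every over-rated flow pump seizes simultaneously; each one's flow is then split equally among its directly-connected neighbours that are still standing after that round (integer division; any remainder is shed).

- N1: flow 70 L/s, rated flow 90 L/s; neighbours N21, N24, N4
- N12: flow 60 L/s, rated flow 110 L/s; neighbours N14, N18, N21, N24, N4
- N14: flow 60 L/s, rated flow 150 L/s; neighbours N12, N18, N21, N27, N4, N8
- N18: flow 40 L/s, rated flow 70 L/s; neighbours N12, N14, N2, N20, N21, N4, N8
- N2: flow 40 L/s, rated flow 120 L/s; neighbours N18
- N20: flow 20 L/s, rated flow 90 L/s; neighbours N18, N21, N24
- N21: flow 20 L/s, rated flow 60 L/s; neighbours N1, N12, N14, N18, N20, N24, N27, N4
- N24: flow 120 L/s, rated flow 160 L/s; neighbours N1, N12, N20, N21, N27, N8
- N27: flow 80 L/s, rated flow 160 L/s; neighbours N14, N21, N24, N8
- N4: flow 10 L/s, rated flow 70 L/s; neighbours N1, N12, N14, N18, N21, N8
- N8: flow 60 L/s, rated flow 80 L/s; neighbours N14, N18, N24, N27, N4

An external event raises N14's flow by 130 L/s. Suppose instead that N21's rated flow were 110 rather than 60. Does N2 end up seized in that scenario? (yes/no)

With N21's rated flow at 110:
Round 1 — N14 at 190 > 150. N14 seizes.
  N14 sheds 190 L/s to N12, N18, N21, N27, N4, N8: 31 each (4 lost).
    N12: 60+31 = 91 ≤ 110
    N18: 40+31 = 71 > 70
    N21: 20+31 = 51 ≤ 110
    N27: 80+31 = 111 ≤ 160
    N4: 10+31 = 41 ≤ 70
    N8: 60+31 = 91 > 80
Round 2 — N18, N8 seize.
  N18 sheds 71 L/s to N12, N2, N20, N21, N4: 14 each (1 lost).
    N12: 91+14 = 105 ≤ 110
    N2: 40+14 = 54 ≤ 120
    N20: 20+14 = 34 ≤ 90
    N21: 51+14 = 65 ≤ 110
    N4: 41+14 = 55 ≤ 70
  N8 sheds 91 L/s to N24, N27, N4: 30 each (1 lost).
    N24: 120+30 = 150 ≤ 160
    N27: 111+30 = 141 ≤ 160
    N4: 55+30 = 85 > 70
Round 3 — N4 seizes.
  N4 sheds 85 L/s to N1, N12, N21: 28 each (1 lost).
    N1: 70+28 = 98 > 90
    N12: 105+28 = 133 > 110
    N21: 65+28 = 93 ≤ 110
Round 4 — N1, N12 seize.
  N1 sheds 98 L/s to N21, N24: 49 each.
    N21: 93+49 = 142 > 110
    N24: 150+49 = 199 > 160
  N12 sheds 133 L/s to N21, N24: 66 each (1 lost).
    N21: 142+66 = 208 > 110
    N24: 199+66 = 265 > 160
Round 5 — N21, N24 seize.
  N21 sheds 208 L/s to N20, N27: 104 each.
    N20: 34+104 = 138 > 90
    N27: 141+104 = 245 > 160
  N24 sheds 265 L/s to N20, N27: 132 each (1 lost).
    N20: 138+132 = 270 > 90
    N27: 245+132 = 377 > 160
Round 6 — N20, N27 seize.
  N20 sheds 270 L/s: no online neighbours, lost.
  N27 sheds 377 L/s: no online neighbours, lost.
No further seizures.

no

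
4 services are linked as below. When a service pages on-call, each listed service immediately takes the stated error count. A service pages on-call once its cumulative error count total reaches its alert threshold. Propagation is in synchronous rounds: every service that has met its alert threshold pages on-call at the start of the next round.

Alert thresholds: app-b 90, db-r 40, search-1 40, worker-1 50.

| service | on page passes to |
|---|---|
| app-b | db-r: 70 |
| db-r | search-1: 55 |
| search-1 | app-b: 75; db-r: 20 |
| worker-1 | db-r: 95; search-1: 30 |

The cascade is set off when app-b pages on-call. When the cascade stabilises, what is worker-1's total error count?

0

Round 1 — app-b pages on-call (initial).
  db-r: +70 → 70 ≥ 40
Round 2 — db-r pages on-call.
  search-1: +55 → 55 ≥ 40
Round 3 — search-1 pages on-call.
No further pages.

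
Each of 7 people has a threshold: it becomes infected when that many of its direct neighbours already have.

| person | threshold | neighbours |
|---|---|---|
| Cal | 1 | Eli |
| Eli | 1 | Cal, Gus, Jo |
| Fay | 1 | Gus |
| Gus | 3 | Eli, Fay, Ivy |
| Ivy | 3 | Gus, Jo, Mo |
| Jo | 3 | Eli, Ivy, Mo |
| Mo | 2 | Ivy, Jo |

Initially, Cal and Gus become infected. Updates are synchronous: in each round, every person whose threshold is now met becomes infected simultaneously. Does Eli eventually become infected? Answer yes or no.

yes

Round 1 — Cal, Gus become infected (initial).
Round 2 — checking thresholds:
  Eli: 2 of 3 neighbours ≥ 1, becomes infected.
  Fay: 1 of 1 neighbours ≥ 1, becomes infected.
  Ivy: 1 of 3 neighbours < 3, holds.
Round 3 — no new infections; cascade stops.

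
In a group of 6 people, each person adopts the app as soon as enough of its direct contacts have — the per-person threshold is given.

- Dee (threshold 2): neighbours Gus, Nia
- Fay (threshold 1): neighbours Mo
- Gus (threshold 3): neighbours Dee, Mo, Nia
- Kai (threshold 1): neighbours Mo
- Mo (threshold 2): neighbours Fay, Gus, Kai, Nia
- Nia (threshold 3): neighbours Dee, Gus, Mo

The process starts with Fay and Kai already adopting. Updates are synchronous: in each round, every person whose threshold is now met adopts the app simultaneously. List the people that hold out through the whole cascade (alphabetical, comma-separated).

Round 1 — Fay, Kai adopt the app (initial).
Round 2 — checking thresholds:
  Mo: 2 of 4 neighbours ≥ 2, adopts the app.
Round 3 — no new adoptions; cascade stops.

Dee, Gus, Nia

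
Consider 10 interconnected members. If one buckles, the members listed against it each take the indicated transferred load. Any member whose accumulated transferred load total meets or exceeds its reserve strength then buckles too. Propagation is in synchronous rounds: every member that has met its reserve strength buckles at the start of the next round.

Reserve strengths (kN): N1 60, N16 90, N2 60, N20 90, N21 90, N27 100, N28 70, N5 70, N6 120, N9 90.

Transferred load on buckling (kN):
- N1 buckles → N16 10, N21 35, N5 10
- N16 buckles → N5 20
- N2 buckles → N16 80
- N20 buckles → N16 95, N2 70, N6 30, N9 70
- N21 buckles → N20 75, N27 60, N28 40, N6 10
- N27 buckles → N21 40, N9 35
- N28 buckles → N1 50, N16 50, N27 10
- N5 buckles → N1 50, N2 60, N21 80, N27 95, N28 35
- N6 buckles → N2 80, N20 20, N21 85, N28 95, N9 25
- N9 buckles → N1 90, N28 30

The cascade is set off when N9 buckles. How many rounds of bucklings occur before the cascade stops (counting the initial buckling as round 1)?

Round 1 — N9 buckles (initial).
  N1: +90 → 90 ≥ 60
  N28: +30 → 30 < 70
Round 2 — N1 buckles.
  N16: +10 → 10 < 90
  N21: +35 → 35 < 90
  N5: +10 → 10 < 70
No further bucklings.

2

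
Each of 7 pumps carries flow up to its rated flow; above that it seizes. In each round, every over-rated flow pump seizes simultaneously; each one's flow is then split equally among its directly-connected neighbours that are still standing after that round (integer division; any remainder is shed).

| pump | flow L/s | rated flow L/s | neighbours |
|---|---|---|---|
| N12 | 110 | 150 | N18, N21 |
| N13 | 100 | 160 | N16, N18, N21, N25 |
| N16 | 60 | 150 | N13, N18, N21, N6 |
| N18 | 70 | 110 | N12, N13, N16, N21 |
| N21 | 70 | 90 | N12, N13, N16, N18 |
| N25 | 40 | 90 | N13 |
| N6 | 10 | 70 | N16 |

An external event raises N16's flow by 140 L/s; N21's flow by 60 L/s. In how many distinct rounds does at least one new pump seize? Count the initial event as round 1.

Round 1 — N16 at 200 > 150; N21 at 130 > 90. N16, N21 seize.
  N16 sheds 200 L/s to N13, N18, N6: 66 each (2 lost).
    N13: 100+66 = 166 > 160
    N18: 70+66 = 136 > 110
    N6: 10+66 = 76 > 70
  N21 sheds 130 L/s to N12, N13, N18: 43 each (1 lost).
    N12: 110+43 = 153 > 150
    N13: 166+43 = 209 > 160
    N18: 136+43 = 179 > 110
Round 2 — N12, N13, N18, N6 seize.
  N12 sheds 153 L/s: no online neighbours, lost.
  N13 sheds 209 L/s to N25: 209 each.
    N25: 40+209 = 249 > 90
  N18 sheds 179 L/s: no online neighbours, lost.
  N6 sheds 76 L/s: no online neighbours, lost.
Round 3 — N25 seizes.
  N25 sheds 249 L/s: no online neighbours, lost.
No further seizures.

3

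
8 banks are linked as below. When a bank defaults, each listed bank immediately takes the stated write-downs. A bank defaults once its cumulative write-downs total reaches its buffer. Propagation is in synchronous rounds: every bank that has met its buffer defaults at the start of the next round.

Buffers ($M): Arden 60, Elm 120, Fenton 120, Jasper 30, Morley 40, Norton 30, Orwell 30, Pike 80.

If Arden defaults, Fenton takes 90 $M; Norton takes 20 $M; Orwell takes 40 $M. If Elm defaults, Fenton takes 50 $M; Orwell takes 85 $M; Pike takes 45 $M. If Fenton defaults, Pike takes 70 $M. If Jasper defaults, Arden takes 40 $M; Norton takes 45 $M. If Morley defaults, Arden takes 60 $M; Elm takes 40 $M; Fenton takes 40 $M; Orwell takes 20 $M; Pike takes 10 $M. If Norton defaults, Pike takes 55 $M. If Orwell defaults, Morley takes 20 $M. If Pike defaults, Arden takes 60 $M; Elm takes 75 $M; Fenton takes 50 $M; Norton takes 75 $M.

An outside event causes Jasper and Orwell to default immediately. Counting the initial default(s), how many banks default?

Round 1 — Jasper, Orwell default (initial).
  Arden: +40 → 40 < 60
  Morley: +20 → 20 < 40
  Norton: +45 → 45 ≥ 30
Round 2 — Norton defaults.
  Pike: +55 → 55 < 80
No further defaults.

3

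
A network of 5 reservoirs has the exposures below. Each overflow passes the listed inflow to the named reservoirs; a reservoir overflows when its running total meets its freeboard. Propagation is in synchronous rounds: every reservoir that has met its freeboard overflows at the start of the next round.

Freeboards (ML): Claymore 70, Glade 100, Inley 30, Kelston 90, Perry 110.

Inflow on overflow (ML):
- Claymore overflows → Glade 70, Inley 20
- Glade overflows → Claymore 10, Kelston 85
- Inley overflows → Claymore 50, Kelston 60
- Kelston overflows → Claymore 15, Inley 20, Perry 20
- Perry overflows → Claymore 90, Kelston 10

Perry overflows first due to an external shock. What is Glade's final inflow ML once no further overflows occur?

Round 1 — Perry overflows (initial).
  Claymore: +90 → 90 ≥ 70
  Kelston: +10 → 10 < 90
Round 2 — Claymore overflows.
  Glade: +70 → 70 < 100
  Inley: +20 → 20 < 30
No further overflows.

70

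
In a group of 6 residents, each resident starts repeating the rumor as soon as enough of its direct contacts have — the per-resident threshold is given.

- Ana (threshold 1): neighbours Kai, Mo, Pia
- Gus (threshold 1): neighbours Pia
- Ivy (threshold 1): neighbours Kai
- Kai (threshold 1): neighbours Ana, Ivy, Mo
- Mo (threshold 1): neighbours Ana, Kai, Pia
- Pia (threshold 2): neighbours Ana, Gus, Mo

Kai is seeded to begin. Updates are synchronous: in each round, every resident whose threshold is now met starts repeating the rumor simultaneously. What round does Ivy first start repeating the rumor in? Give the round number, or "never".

2

Round 1 — Kai starts repeating the rumor (initial).
Round 2 — checking thresholds:
  Ana: 1 of 3 neighbours ≥ 1, starts repeating the rumor.
  Ivy: 1 of 1 neighbours ≥ 1, starts repeating the rumor.
  Mo: 1 of 3 neighbours ≥ 1, starts repeating the rumor.
Round 3 — checking thresholds:
  Pia: 2 of 3 neighbours ≥ 2, starts repeating the rumor.
Round 4 — checking thresholds:
  Gus: 1 of 1 neighbours ≥ 1, starts repeating the rumor.
Round 5 — no new spreads; cascade stops.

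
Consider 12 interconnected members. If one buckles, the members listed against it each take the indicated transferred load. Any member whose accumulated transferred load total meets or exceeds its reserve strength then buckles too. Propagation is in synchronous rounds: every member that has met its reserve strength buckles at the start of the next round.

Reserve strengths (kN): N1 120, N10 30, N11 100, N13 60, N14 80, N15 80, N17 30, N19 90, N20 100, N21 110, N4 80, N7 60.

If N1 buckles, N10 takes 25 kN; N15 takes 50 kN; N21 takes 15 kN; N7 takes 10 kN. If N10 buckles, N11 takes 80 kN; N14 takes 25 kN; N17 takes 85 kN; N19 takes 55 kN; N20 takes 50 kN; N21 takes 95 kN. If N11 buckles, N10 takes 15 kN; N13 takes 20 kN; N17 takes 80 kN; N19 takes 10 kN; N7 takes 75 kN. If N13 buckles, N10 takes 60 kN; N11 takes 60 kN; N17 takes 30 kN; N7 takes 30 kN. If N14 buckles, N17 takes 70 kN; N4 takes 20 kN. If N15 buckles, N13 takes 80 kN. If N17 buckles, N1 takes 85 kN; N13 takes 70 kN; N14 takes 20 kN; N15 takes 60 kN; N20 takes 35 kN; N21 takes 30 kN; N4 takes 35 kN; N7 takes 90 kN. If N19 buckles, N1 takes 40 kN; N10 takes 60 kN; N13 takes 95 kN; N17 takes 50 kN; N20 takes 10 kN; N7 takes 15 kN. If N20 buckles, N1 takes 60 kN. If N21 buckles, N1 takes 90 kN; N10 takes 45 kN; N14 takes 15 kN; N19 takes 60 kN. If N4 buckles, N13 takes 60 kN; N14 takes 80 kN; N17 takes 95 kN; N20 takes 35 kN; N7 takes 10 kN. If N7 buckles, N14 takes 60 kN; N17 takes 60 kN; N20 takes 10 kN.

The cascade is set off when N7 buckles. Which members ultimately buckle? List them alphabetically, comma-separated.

N1, N10, N11, N13, N14, N15, N17, N19, N20, N21, N7

Round 1 — N7 buckles (initial).
  N14: +60 → 60 < 80
  N17: +60 → 60 ≥ 30
  N20: +10 → 10 < 100
Round 2 — N17 buckles.
  N1: +85 → 85 < 120
  N13: +70 → 70 ≥ 60
  N14: +20 → 80 ≥ 80
  N15: +60 → 60 < 80
  N20: +35 → 45 < 100
  N21: +30 → 30 < 110
  N4: +35 → 35 < 80
Round 3 — N13, N14 buckle.
  N10: +60 → 60 ≥ 30
  N11: +60 → 60 < 100
  N4: +20 → 55 < 80
Round 4 — N10 buckles.
  N11: +80 → 140 ≥ 100
  N19: +55 → 55 < 90
  N20: +50 → 95 < 100
  N21: +95 → 125 ≥ 110
Round 5 — N11, N21 buckle.
  N1: +90 → 175 ≥ 120
  N19: +10+60 → 125 ≥ 90
Round 6 — N1, N19 buckle.
  N15: +50 → 110 ≥ 80
  N20: +10 → 105 ≥ 100
Round 7 — N15, N20 buckle.
No further bucklings.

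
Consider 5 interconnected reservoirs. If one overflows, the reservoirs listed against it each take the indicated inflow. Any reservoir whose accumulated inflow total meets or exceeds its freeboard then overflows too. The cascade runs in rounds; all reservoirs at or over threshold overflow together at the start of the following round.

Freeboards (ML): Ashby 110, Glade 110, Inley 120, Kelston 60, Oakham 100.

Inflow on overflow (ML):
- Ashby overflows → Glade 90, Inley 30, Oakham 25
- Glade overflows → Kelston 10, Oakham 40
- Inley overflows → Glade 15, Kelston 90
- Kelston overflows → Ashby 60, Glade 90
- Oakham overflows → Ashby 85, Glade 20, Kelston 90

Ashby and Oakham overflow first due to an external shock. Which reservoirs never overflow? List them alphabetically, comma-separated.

Inley

Round 1 — Ashby, Oakham overflow (initial).
  Glade: +90+20 → 110 ≥ 110
  Inley: +30 → 30 < 120
  Kelston: +90 → 90 ≥ 60
Round 2 — Glade, Kelston overflow.
No further overflows.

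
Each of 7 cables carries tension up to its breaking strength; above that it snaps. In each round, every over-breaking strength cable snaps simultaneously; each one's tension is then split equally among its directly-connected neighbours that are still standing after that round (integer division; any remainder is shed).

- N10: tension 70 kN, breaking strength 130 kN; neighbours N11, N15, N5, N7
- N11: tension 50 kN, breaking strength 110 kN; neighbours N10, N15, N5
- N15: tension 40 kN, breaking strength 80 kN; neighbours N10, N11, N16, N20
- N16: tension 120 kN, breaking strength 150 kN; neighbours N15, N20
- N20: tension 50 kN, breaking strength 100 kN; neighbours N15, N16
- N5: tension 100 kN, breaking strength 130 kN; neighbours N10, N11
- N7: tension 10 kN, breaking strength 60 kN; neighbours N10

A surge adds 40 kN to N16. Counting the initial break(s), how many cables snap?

3

Round 1 — N16 at 160 > 150. N16 snaps.
  N16 sheds 160 kN to N15, N20: 80 each.
    N15: 40+80 = 120 > 80
    N20: 50+80 = 130 > 100
Round 2 — N15, N20 snap.
  N15 sheds 120 kN to N10, N11: 60 each.
    N10: 70+60 = 130 ≤ 130
    N11: 50+60 = 110 ≤ 110
  N20 sheds 130 kN: no online neighbours, lost.
No further breaks.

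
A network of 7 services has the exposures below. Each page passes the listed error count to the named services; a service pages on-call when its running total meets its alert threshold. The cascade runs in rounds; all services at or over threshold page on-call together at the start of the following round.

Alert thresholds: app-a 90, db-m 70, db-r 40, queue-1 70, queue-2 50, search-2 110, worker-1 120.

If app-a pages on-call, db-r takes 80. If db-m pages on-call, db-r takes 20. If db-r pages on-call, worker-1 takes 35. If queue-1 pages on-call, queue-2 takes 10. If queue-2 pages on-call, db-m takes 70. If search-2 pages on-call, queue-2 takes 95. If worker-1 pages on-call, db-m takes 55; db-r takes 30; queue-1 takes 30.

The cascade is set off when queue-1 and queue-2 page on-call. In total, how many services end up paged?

Round 1 — queue-1, queue-2 page on-call (initial).
  db-m: +70 → 70 ≥ 70
Round 2 — db-m pages on-call.
  db-r: +20 → 20 < 40
No further pages.

3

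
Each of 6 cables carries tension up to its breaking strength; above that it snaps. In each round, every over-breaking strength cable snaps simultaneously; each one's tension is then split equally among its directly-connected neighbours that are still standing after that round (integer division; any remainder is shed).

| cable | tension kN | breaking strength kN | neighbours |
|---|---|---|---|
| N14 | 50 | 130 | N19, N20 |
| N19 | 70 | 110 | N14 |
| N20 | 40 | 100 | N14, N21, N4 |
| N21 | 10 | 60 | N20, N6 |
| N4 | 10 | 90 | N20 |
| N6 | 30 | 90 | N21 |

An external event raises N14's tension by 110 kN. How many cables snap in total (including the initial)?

Round 1 — N14 at 160 > 130. N14 snaps.
  N14 sheds 160 kN to N19, N20: 80 each.
    N19: 70+80 = 150 > 110
    N20: 40+80 = 120 > 100
Round 2 — N19, N20 snap.
  N19 sheds 150 kN: no online neighbours, lost.
  N20 sheds 120 kN to N21, N4: 60 each.
    N21: 10+60 = 70 > 60
    N4: 10+60 = 70 ≤ 90
Round 3 — N21 snaps.
  N21 sheds 70 kN to N6: 70 each.
    N6: 30+70 = 100 > 90
Round 4 — N6 snaps.
  N6 sheds 100 kN: no online neighbours, lost.
No further breaks.

5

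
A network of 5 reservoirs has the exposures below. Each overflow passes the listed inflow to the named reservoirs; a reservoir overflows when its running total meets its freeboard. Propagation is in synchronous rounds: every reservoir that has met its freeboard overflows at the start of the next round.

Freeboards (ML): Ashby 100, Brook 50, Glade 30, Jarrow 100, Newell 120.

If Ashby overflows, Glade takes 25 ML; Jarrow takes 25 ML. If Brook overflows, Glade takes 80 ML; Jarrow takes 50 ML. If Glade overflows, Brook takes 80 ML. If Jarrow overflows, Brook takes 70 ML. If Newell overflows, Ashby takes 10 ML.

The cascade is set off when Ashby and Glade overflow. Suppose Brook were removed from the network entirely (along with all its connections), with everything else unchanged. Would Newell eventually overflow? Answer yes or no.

no

With Brook removed:
Round 1 — Ashby, Glade overflow (initial).
  Jarrow: +25 → 25 < 100
No further overflows.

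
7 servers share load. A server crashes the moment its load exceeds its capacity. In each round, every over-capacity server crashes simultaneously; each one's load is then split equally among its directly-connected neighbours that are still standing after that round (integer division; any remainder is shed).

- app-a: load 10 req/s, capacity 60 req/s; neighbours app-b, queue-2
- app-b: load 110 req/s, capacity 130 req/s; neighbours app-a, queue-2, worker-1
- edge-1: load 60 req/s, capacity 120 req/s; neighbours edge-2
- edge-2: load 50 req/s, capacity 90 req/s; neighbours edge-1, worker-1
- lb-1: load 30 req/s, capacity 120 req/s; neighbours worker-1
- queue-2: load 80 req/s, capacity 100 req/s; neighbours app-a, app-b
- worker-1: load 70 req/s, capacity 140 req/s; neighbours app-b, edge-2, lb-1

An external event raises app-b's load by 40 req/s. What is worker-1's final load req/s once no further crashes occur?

Round 1 — app-b at 150 > 130. app-b crashes.
  app-b sheds 150 req/s to app-a, queue-2, worker-1: 50 each.
    app-a: 10+50 = 60 ≤ 60
    queue-2: 80+50 = 130 > 100
    worker-1: 70+50 = 120 ≤ 140
Round 2 — queue-2 crashes.
  queue-2 sheds 130 req/s to app-a: 130 each.
    app-a: 60+130 = 190 > 60
Round 3 — app-a crashes.
  app-a sheds 190 req/s: no online neighbours, lost.
No further crashes.

120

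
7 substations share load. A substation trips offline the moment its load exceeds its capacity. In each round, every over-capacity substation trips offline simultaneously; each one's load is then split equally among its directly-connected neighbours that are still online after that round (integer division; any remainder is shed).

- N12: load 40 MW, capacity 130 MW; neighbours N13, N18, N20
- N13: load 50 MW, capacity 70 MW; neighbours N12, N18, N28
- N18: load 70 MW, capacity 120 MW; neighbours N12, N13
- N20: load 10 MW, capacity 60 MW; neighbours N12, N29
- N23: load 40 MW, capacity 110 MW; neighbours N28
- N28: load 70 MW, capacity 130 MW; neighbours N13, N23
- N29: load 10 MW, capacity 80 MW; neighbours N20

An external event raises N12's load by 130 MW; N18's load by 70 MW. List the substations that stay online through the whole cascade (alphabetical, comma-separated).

none

Round 1 — N12 at 170 > 130; N18 at 140 > 120. N12, N18 trip offline.
  N12 sheds 170 MW to N13, N20: 85 each.
    N13: 50+85 = 135 > 70
    N20: 10+85 = 95 > 60
  N18 sheds 140 MW to N13: 140 each.
    N13: 135+140 = 275 > 70
Round 2 — N13, N20 trip offline.
  N13 sheds 275 MW to N28: 275 each.
    N28: 70+275 = 345 > 130
  N20 sheds 95 MW to N29: 95 each.
    N29: 10+95 = 105 > 80
Round 3 — N28, N29 trip offline.
  N28 sheds 345 MW to N23: 345 each.
    N23: 40+345 = 385 > 110
  N29 sheds 105 MW: no online neighbours, lost.
Round 4 — N23 trips offline.
  N23 sheds 385 MW: no online neighbours, lost.
No further trips.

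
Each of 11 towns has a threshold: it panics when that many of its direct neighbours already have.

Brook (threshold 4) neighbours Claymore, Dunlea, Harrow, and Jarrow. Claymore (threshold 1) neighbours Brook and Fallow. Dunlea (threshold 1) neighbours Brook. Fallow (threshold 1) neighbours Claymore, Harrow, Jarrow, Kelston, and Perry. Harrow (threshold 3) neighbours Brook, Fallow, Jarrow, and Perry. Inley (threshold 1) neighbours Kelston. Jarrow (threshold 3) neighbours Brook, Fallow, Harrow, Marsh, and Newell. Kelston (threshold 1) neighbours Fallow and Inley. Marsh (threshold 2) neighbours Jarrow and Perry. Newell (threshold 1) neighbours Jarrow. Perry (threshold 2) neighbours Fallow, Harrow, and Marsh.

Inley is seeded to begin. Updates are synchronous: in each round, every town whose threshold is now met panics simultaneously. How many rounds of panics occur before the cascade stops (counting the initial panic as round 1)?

4

Round 1 — Inley panics (initial).
Round 2 — checking thresholds:
  Kelston: 1 of 2 neighbours ≥ 1, panics.
Round 3 — checking thresholds:
  Fallow: 1 of 5 neighbours ≥ 1, panics.
Round 4 — checking thresholds:
  Claymore: 1 of 2 neighbours ≥ 1, panics.
  Harrow: 1 of 4 neighbours < 3, not yet.
  Jarrow: 1 of 5 neighbours < 3, not yet.
  Perry: 1 of 3 neighbours < 2, not yet.
Round 5 — no new panics; cascade stops.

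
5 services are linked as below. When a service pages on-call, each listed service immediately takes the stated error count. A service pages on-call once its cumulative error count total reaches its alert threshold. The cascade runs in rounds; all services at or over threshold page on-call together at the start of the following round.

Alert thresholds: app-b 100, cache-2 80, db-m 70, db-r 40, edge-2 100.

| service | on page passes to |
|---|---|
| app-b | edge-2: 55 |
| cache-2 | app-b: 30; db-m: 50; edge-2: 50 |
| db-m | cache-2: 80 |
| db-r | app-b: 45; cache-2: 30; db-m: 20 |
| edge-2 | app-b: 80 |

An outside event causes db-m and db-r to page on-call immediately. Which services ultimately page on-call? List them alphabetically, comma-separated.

Round 1 — db-m, db-r page on-call (initial).
  app-b: +45 → 45 < 100
  cache-2: +80+30 → 110 ≥ 80
Round 2 — cache-2 pages on-call.
  app-b: +30 → 75 < 100
  edge-2: +50 → 50 < 100
No further pages.

cache-2, db-m, db-r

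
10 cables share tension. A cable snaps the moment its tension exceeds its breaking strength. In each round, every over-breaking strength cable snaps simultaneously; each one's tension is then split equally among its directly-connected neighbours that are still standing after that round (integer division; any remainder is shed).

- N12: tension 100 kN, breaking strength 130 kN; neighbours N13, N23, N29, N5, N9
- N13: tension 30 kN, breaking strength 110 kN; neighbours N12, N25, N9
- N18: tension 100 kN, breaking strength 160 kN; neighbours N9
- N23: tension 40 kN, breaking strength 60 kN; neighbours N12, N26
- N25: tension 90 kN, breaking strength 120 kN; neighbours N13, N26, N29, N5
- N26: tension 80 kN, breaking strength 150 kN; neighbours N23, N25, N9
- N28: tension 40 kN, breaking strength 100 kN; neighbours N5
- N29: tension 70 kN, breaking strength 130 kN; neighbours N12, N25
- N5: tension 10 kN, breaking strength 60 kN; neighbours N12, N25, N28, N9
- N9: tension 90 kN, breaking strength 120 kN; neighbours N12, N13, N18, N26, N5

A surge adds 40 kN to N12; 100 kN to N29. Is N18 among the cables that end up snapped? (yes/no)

no

Round 1 — N12 at 140 > 130; N29 at 170 > 130. N12, N29 snap.
  N12 sheds 140 kN to N13, N23, N5, N9: 35 each.
    N13: 30+35 = 65 ≤ 110
    N23: 40+35 = 75 > 60
    N5: 10+35 = 45 ≤ 60
    N9: 90+35 = 125 > 120
  N29 sheds 170 kN to N25: 170 each.
    N25: 90+170 = 260 > 120
Round 2 — N23, N25, N9 snap.
  N23 sheds 75 kN to N26: 75 each.
    N26: 80+75 = 155 > 150
  N25 sheds 260 kN to N13, N26, N5: 86 each (2 lost).
    N13: 65+86 = 151 > 110
    N26: 155+86 = 241 > 150
    N5: 45+86 = 131 > 60
  N9 sheds 125 kN to N13, N18, N26, N5: 31 each (1 lost).
    N13: 151+31 = 182 > 110
    N18: 100+31 = 131 ≤ 160
    N26: 241+31 = 272 > 150
    N5: 131+31 = 162 > 60
Round 3 — N13, N26, N5 snap.
  N13 sheds 182 kN: no online neighbours, lost.
  N26 sheds 272 kN: no online neighbours, lost.
  N5 sheds 162 kN to N28: 162 each.
    N28: 40+162 = 202 > 100
Round 4 — N28 snaps.
  N28 sheds 202 kN: no online neighbours, lost.
No further breaks.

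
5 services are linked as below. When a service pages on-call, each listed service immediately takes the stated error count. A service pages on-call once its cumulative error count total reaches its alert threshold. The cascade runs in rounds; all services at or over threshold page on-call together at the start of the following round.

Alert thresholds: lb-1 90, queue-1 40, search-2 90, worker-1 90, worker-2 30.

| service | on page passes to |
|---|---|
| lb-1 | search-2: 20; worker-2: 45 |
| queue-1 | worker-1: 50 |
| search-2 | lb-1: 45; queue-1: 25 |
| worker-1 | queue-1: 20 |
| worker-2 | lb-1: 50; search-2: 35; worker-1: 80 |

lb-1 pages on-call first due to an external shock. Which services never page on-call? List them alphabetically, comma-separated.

queue-1, search-2, worker-1

Round 1 — lb-1 pages on-call (initial).
  search-2: +20 → 20 < 90
  worker-2: +45 → 45 ≥ 30
Round 2 — worker-2 pages on-call.
  search-2: +35 → 55 < 90
  worker-1: +80 → 80 < 90
No further pages.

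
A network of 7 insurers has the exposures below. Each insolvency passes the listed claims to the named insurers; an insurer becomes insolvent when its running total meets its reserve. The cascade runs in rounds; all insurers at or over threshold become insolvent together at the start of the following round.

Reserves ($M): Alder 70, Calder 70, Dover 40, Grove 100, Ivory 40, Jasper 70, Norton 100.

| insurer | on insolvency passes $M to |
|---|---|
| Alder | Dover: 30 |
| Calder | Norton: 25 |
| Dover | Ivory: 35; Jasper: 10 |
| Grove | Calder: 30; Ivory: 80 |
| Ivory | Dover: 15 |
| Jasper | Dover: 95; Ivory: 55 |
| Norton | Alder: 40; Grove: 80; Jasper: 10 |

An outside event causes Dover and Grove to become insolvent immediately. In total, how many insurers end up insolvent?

Round 1 — Dover, Grove become insolvent (initial).
  Calder: +30 → 30 < 70
  Ivory: +35+80 → 115 ≥ 40
  Jasper: +10 → 10 < 70
Round 2 — Ivory becomes insolvent.
No further insolvencies.

3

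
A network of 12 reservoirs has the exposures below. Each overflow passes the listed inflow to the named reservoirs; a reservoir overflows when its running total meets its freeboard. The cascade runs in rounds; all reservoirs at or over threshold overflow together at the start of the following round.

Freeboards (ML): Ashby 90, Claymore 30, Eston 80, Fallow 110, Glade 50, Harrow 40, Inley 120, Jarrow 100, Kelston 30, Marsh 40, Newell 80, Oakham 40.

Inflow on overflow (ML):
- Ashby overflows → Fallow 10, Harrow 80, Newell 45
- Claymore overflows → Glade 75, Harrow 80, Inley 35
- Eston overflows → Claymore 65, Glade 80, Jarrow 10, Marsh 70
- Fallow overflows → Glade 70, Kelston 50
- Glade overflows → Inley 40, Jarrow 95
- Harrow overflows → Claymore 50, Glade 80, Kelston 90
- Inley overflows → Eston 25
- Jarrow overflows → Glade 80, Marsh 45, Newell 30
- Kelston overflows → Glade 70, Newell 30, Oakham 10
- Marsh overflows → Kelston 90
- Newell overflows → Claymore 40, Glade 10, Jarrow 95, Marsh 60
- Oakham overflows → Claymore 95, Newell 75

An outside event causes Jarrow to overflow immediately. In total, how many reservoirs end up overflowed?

4

Round 1 — Jarrow overflows (initial).
  Glade: +80 → 80 ≥ 50
  Marsh: +45 → 45 ≥ 40
  Newell: +30 → 30 < 80
Round 2 — Glade, Marsh overflow.
  Inley: +40 → 40 < 120
  Kelston: +90 → 90 ≥ 30
Round 3 — Kelston overflows.
  Newell: +30 → 60 < 80
  Oakham: +10 → 10 < 40
No further overflows.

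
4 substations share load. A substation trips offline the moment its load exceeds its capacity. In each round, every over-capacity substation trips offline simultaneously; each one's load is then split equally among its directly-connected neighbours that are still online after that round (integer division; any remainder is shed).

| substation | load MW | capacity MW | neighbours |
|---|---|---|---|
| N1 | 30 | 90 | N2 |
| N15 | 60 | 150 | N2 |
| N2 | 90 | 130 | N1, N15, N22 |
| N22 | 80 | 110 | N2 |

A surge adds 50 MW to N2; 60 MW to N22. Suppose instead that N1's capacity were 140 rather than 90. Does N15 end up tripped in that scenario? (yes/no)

no

With N1's capacity at 140:
Round 1 — N2 at 140 > 130; N22 at 140 > 110. N2, N22 trip offline.
  N2 sheds 140 MW to N1, N15: 70 each.
    N1: 30+70 = 100 ≤ 140
    N15: 60+70 = 130 ≤ 150
  N22 sheds 140 MW: no online neighbours, lost.
No further trips.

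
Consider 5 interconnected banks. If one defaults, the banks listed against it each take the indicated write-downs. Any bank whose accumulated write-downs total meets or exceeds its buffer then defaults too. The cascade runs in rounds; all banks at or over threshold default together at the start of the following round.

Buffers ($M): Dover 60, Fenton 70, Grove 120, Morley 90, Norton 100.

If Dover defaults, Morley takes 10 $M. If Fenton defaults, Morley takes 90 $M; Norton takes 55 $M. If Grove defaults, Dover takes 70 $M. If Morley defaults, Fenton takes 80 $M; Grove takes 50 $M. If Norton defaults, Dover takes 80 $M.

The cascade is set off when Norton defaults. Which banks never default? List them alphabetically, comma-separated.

Round 1 — Norton defaults (initial).
  Dover: +80 → 80 ≥ 60
Round 2 — Dover defaults.
  Morley: +10 → 10 < 90
No further defaults.

Fenton, Grove, Morley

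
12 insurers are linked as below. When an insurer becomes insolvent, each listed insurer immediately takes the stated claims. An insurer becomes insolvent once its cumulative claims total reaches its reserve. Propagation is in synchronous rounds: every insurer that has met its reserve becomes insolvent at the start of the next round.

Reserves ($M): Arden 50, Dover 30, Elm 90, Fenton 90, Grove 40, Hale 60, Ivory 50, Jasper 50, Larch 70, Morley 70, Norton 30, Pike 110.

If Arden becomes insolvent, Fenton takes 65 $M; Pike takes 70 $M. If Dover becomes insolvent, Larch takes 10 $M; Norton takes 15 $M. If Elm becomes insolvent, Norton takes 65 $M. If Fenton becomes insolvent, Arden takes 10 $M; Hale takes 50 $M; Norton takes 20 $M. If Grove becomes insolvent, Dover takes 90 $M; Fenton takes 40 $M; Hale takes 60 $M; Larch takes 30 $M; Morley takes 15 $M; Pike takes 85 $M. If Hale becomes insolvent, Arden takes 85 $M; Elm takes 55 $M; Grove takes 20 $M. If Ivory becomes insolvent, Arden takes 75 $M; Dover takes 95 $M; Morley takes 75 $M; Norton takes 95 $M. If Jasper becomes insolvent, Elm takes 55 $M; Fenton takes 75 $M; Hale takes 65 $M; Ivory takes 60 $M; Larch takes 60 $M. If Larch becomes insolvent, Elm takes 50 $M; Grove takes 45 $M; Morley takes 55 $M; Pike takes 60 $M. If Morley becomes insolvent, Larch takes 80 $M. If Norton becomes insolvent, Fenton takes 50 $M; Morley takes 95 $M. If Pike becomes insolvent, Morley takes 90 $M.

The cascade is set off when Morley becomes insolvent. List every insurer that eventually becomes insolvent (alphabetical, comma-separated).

Arden, Dover, Elm, Fenton, Grove, Hale, Larch, Morley, Norton, Pike

Round 1 — Morley becomes insolvent (initial).
  Larch: +80 → 80 ≥ 70
Round 2 — Larch becomes insolvent.
  Elm: +50 → 50 < 90
  Grove: +45 → 45 ≥ 40
  Pike: +60 → 60 < 110
Round 3 — Grove becomes insolvent.
  Dover: +90 → 90 ≥ 30
  Fenton: +40 → 40 < 90
  Hale: +60 → 60 ≥ 60
  Pike: +85 → 145 ≥ 110
Round 4 — Dover, Hale, Pike become insolvent.
  Arden: +85 → 85 ≥ 50
  Elm: +55 → 105 ≥ 90
  Norton: +15 → 15 < 30
Round 5 — Arden, Elm become insolvent.
  Fenton: +65 → 105 ≥ 90
  Norton: +65 → 80 ≥ 30
Round 6 — Fenton, Norton become insolvent.
No further insolvencies.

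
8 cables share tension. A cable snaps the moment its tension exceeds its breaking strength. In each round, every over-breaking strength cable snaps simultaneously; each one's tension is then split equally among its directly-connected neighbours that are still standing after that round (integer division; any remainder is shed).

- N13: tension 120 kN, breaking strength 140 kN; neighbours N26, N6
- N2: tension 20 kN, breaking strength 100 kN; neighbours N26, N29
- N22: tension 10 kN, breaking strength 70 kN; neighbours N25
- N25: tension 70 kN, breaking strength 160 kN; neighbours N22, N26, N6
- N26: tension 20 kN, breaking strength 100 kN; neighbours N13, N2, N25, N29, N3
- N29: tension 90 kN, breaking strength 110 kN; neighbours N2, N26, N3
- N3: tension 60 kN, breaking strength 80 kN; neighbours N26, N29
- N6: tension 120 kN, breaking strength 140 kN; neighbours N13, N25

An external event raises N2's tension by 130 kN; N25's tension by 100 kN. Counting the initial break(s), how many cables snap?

7

Round 1 — N2 at 150 > 100; N25 at 170 > 160. N2, N25 snap.
  N2 sheds 150 kN to N26, N29: 75 each.
    N26: 20+75 = 95 ≤ 100
    N29: 90+75 = 165 > 110
  N25 sheds 170 kN to N22, N26, N6: 56 each (2 lost).
    N22: 10+56 = 66 ≤ 70
    N26: 95+56 = 151 > 100
    N6: 120+56 = 176 > 140
Round 2 — N26, N29, N6 snap.
  N26 sheds 151 kN to N13, N3: 75 each (1 lost).
    N13: 120+75 = 195 > 140
    N3: 60+75 = 135 > 80
  N29 sheds 165 kN to N3: 165 each.
    N3: 135+165 = 300 > 80
  N6 sheds 176 kN to N13: 176 each.
    N13: 195+176 = 371 > 140
Round 3 — N13, N3 snap.
  N13 sheds 371 kN: no online neighbours, lost.
  N3 sheds 300 kN: no online neighbours, lost.
No further breaks.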